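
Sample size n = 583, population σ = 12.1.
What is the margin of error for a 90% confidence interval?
Margin of error = 0.82

Margin of error = z* · σ/√n
= 1.645 · 12.1/√583
= 1.645 · 12.1/24.1454
= 0.82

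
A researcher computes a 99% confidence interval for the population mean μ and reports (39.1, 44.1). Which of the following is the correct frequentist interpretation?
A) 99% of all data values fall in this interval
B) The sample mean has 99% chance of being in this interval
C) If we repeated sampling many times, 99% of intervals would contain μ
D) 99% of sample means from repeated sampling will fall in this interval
C

A) Wrong — a CI is about the parameter μ, not individual data values.
B) Wrong — x̄ is observed and sits in the interval by construction.
C) Correct — this is the frequentist long-run coverage interpretation.
D) Wrong — coverage applies to intervals containing μ, not to future x̄ values.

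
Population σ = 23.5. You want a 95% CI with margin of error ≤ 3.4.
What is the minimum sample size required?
n ≥ 184

For margin E ≤ 3.4:
n ≥ (z* · σ / E)²
n ≥ (1.960 · 23.5 / 3.4)²
n ≥ 183.52

Minimum n = 184 (rounding up)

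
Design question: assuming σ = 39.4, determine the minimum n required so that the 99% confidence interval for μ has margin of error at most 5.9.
n ≥ 296

For margin E ≤ 5.9:
n ≥ (z* · σ / E)²
n ≥ (2.576 · 39.4 / 5.9)²
n ≥ 295.92

Minimum n = 296 (rounding up)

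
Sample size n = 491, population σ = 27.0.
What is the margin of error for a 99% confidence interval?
Margin of error = 3.14

Margin of error = z* · σ/√n
= 2.576 · 27.0/√491
= 2.576 · 27.0/22.1585
= 3.14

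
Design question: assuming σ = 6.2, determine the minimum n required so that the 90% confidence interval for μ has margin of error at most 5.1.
n ≥ 4

For margin E ≤ 5.1:
n ≥ (z* · σ / E)²
n ≥ (1.645 · 6.2 / 5.1)²
n ≥ 4.00

Minimum n = 4 (rounding up)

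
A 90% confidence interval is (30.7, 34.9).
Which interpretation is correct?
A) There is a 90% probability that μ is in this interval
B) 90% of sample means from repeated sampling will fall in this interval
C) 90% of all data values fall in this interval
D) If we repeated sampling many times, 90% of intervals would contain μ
D

A) Wrong — μ is fixed; the randomness lives in the interval, not in μ.
B) Wrong — coverage applies to intervals containing μ, not to future x̄ values.
C) Wrong — a CI is about the parameter μ, not individual data values.
D) Correct — this is the frequentist long-run coverage interpretation.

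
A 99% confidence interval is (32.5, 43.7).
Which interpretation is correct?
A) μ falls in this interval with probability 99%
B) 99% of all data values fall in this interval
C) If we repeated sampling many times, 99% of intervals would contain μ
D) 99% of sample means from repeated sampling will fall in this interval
C

A) Wrong — μ is fixed; the randomness lives in the interval, not in μ.
B) Wrong — a CI is about the parameter μ, not individual data values.
C) Correct — this is the frequentist long-run coverage interpretation.
D) Wrong — coverage applies to intervals containing μ, not to future x̄ values.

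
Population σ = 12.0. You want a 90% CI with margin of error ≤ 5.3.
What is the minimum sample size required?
n ≥ 14

For margin E ≤ 5.3:
n ≥ (z* · σ / E)²
n ≥ (1.645 · 12.0 / 5.3)²
n ≥ 13.87

Minimum n = 14 (rounding up)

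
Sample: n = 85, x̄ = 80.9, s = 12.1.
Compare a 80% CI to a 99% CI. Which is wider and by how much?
99% CI is wider by 3.53

df = 84
80% CI: t* = 1.292, (79.20, 82.60), width = 2 · t* · s/√n = 3.39
99% CI: t* = 2.636, (77.44, 84.36), width = 2 · t* · s/√n = 6.92

The 99% CI is wider by 6.92 - 3.39 = 3.53.
Higher confidence requires a wider interval.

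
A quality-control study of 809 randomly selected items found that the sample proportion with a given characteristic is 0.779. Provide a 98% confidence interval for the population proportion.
(0.745, 0.813)

Proportion CI:
SE = √(p̂(1-p̂)/n) = √(0.779 · 0.221 / 809) = 0.01459

z* = 2.326
Margin = z* · SE = 2.326 · 0.01459 = 0.0339

CI: 0.779 ± 0.0339 = (0.745, 0.813)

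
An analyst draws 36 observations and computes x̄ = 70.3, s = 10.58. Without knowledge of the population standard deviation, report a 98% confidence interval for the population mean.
(66.00, 74.60)

t-interval (σ unknown):
df = n - 1 = 35
t* = 2.438 for 98% confidence

Margin of error = t* · s/√n = 2.438 · 10.58/√36 = 4.30

CI: (66.00, 74.60)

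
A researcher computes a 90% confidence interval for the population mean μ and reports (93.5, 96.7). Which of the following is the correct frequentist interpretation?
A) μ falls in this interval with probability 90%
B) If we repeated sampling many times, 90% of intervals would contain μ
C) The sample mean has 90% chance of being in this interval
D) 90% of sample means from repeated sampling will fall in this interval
B

A) Wrong — μ is fixed; the randomness lives in the interval, not in μ.
B) Correct — this is the frequentist long-run coverage interpretation.
C) Wrong — x̄ is observed and sits in the interval by construction.
D) Wrong — coverage applies to intervals containing μ, not to future x̄ values.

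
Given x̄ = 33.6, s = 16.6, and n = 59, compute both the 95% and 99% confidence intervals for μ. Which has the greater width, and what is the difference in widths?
99% CI is wider by 2.86

df = 58
95% CI: t* = 2.002, (29.27, 37.93), width = 2 · t* · s/√n = 8.65
99% CI: t* = 2.663, (27.84, 39.36), width = 2 · t* · s/√n = 11.51

The 99% CI is wider by 11.51 - 8.65 = 2.86.
Higher confidence requires a wider interval.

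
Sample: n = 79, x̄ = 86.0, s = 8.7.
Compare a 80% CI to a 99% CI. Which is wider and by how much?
99% CI is wider by 2.64

df = 78
80% CI: t* = 1.292, (84.74, 87.26), width = 2 · t* · s/√n = 2.53
99% CI: t* = 2.640, (83.42, 88.58), width = 2 · t* · s/√n = 5.17

The 99% CI is wider by 5.17 - 2.53 = 2.64.
Higher confidence requires a wider interval.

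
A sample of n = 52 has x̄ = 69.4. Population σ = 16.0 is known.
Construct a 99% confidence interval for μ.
(63.68, 75.12)

z-interval (σ known):
z* = 2.576 for 99% confidence

Margin of error = z* · σ/√n = 2.576 · 16.0/√52 = 5.72

CI: (69.4 - 5.72, 69.4 + 5.72) = (63.68, 75.12)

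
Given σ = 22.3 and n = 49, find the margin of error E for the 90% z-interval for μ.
Margin of error = 5.24

Margin of error = z* · σ/√n
= 1.645 · 22.3/√49
= 1.645 · 22.3/7.0000
= 5.24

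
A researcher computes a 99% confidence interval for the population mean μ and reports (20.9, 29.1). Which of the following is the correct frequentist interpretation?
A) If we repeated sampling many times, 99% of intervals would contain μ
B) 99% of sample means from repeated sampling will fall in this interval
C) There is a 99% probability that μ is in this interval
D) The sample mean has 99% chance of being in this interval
A

A) Correct — this is the frequentist long-run coverage interpretation.
B) Wrong — coverage applies to intervals containing μ, not to future x̄ values.
C) Wrong — μ is fixed; the randomness lives in the interval, not in μ.
D) Wrong — x̄ is observed and sits in the interval by construction.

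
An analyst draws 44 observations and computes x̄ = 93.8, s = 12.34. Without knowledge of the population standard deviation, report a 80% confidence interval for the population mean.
(91.38, 96.22)

t-interval (σ unknown):
df = n - 1 = 43
t* = 1.302 for 80% confidence

Margin of error = t* · s/√n = 1.302 · 12.34/√44 = 2.42

CI: (91.38, 96.22)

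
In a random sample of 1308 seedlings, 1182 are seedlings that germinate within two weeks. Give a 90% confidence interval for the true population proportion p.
(0.890, 0.917)

Proportion CI:
p̂ = 1182/1308 = 0.90367
SE = √(p̂(1-p̂)/n) = √(0.90367 · 0.09633 / 1308) = 0.00816

z* = 1.645
Margin = z* · SE = 1.645 · 0.00816 = 0.0134

CI: 0.90367 ± 0.0134 = (0.890, 0.917)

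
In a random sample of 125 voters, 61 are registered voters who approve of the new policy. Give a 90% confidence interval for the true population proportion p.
(0.414, 0.562)

Proportion CI:
p̂ = 61/125 = 0.48800
SE = √(p̂(1-p̂)/n) = √(0.48800 · 0.51200 / 125) = 0.04471

z* = 1.645
Margin = z* · SE = 1.645 · 0.04471 = 0.0735

CI: 0.48800 ± 0.0735 = (0.414, 0.562)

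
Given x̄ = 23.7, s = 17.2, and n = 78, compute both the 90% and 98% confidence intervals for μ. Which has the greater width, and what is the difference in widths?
98% CI is wider by 2.76

df = 77
90% CI: t* = 1.665, (20.46, 26.94), width = 2 · t* · s/√n = 6.49
98% CI: t* = 2.376, (19.07, 28.33), width = 2 · t* · s/√n = 9.25

The 98% CI is wider by 9.25 - 6.49 = 2.76.
Higher confidence requires a wider interval.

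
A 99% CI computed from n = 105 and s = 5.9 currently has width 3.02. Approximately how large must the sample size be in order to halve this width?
n ≈ 420

CI width ∝ 1/√n
To reduce width by factor 2, need √n to grow by 2 → need 2² = 4 times as many samples.

Current: n = 105, width = 3.02
New: n = 420, width ≈ 1.49

Width reduced by factor of 3.02/1.49 = 2.03.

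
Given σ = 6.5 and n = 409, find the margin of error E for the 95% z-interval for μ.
Margin of error = 0.63

Margin of error = z* · σ/√n
= 1.960 · 6.5/√409
= 1.960 · 6.5/20.2237
= 0.63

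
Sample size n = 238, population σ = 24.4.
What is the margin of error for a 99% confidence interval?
Margin of error = 4.07

Margin of error = z* · σ/√n
= 2.576 · 24.4/√238
= 2.576 · 24.4/15.4272
= 4.07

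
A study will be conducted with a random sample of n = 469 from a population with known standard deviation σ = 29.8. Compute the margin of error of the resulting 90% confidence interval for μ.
Margin of error = 2.26

Margin of error = z* · σ/√n
= 1.645 · 29.8/√469
= 1.645 · 29.8/21.6564
= 2.26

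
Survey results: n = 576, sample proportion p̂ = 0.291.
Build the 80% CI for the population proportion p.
(0.267, 0.315)

Proportion CI:
SE = √(p̂(1-p̂)/n) = √(0.291 · 0.709 / 576) = 0.01893

z* = 1.282
Margin = z* · SE = 1.282 · 0.01893 = 0.0243

CI: 0.291 ± 0.0243 = (0.267, 0.315)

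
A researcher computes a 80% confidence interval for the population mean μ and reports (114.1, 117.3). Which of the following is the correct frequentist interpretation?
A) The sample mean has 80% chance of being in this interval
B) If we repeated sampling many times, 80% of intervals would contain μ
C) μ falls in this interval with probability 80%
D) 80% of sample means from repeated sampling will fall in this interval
B

A) Wrong — x̄ is observed and sits in the interval by construction.
B) Correct — this is the frequentist long-run coverage interpretation.
C) Wrong — μ is fixed; the randomness lives in the interval, not in μ.
D) Wrong — coverage applies to intervals containing μ, not to future x̄ values.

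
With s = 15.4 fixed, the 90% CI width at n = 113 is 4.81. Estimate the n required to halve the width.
n ≈ 452

CI width ∝ 1/√n
To reduce width by factor 2, need √n to grow by 2 → need 2² = 4 times as many samples.

Current: n = 113, width = 4.81
New: n = 452, width ≈ 2.39

Width reduced by factor of 4.81/2.39 = 2.01.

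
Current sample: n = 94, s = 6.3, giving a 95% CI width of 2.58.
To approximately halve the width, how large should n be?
n ≈ 376

CI width ∝ 1/√n
To reduce width by factor 2, need √n to grow by 2 → need 2² = 4 times as many samples.

Current: n = 94, width = 2.58
New: n = 376, width ≈ 1.28

Width reduced by factor of 2.58/1.28 = 2.02.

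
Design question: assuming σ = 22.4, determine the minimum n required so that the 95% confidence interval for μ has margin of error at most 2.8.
n ≥ 246

For margin E ≤ 2.8:
n ≥ (z* · σ / E)²
n ≥ (1.960 · 22.4 / 2.8)²
n ≥ 245.86

Minimum n = 246 (rounding up)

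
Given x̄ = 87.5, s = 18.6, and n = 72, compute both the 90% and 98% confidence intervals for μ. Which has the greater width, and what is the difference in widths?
98% CI is wider by 3.12

df = 71
90% CI: t* = 1.667, (83.85, 91.15), width = 2 · t* · s/√n = 7.31
98% CI: t* = 2.380, (82.28, 92.72), width = 2 · t* · s/√n = 10.43

The 98% CI is wider by 10.43 - 7.31 = 3.12.
Higher confidence requires a wider interval.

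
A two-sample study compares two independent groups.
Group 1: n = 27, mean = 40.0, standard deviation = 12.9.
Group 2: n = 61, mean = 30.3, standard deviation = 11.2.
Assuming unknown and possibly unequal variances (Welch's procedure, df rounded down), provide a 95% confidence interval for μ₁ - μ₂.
(3.92, 15.48)

Difference: x̄₁ - x̄₂ = 9.70
SE = √(s₁²/n₁ + s₂²/n₂) = √(12.9²/27 + 11.2²/61) = 2.8670
df = 44.12 → 44 (Welch–Satterthwaite, rounded down)
t* = 2.015

CI: 9.70 ± 2.015 · 2.8670 = 9.70 ± 5.78 = (3.92, 15.48)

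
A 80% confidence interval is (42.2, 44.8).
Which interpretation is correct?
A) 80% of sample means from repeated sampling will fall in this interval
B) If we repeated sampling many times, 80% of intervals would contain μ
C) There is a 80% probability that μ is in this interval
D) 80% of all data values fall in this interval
B

A) Wrong — coverage applies to intervals containing μ, not to future x̄ values.
B) Correct — this is the frequentist long-run coverage interpretation.
C) Wrong — μ is fixed; the randomness lives in the interval, not in μ.
D) Wrong — a CI is about the parameter μ, not individual data values.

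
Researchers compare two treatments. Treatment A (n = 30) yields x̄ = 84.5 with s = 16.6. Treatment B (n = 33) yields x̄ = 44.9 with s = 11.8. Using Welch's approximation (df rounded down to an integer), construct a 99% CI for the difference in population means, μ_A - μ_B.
(29.80, 49.40)

Difference: x̄₁ - x̄₂ = 39.60
SE = √(s₁²/n₁ + s₂²/n₂) = √(16.6²/30 + 11.8²/33) = 3.6612
df = 51.85 → 51 (Welch–Satterthwaite, rounded down)
t* = 2.676

CI: 39.60 ± 2.676 · 3.6612 = 39.60 ± 9.80 = (29.80, 49.40)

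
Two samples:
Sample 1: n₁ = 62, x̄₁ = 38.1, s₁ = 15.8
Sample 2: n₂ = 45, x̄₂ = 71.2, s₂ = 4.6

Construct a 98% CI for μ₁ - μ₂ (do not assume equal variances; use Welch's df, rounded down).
(-38.14, -28.06)

Difference: x̄₁ - x̄₂ = -33.10
SE = √(s₁²/n₁ + s₂²/n₂) = √(15.8²/62 + 4.6²/45) = 2.1205
df = 74.67 → 74 (Welch–Satterthwaite, rounded down)
t* = 2.378

CI: -33.10 ± 2.378 · 2.1205 = -33.10 ± 5.04 = (-38.14, -28.06)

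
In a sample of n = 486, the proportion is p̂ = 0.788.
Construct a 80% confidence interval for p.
(0.764, 0.812)

Proportion CI:
SE = √(p̂(1-p̂)/n) = √(0.788 · 0.212 / 486) = 0.01854

z* = 1.282
Margin = z* · SE = 1.282 · 0.01854 = 0.0238

CI: 0.788 ± 0.0238 = (0.764, 0.812)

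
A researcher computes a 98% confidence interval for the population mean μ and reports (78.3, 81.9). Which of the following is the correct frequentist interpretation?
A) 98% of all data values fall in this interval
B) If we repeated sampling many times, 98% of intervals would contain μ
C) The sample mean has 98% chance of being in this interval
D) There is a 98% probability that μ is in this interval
B

A) Wrong — a CI is about the parameter μ, not individual data values.
B) Correct — this is the frequentist long-run coverage interpretation.
C) Wrong — x̄ is observed and sits in the interval by construction.
D) Wrong — μ is fixed; the randomness lives in the interval, not in μ.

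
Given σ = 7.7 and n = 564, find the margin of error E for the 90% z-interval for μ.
Margin of error = 0.53

Margin of error = z* · σ/√n
= 1.645 · 7.7/√564
= 1.645 · 7.7/23.7487
= 0.53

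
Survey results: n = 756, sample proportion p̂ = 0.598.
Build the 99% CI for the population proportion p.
(0.552, 0.644)

Proportion CI:
SE = √(p̂(1-p̂)/n) = √(0.598 · 0.402 / 756) = 0.01783

z* = 2.576
Margin = z* · SE = 2.576 · 0.01783 = 0.0459

CI: 0.598 ± 0.0459 = (0.552, 0.644)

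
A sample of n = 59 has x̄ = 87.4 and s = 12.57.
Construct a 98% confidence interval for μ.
(83.49, 91.31)

t-interval (σ unknown):
df = n - 1 = 58
t* = 2.392 for 98% confidence

Margin of error = t* · s/√n = 2.392 · 12.57/√59 = 3.91

CI: (83.49, 91.31)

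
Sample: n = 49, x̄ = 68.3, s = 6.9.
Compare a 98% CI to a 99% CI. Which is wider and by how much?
99% CI is wider by 0.54

df = 48
98% CI: t* = 2.407, (65.93, 70.67), width = 2 · t* · s/√n = 4.75
99% CI: t* = 2.682, (65.66, 70.94), width = 2 · t* · s/√n = 5.29

The 99% CI is wider by 5.29 - 4.75 = 0.54.
Higher confidence requires a wider interval.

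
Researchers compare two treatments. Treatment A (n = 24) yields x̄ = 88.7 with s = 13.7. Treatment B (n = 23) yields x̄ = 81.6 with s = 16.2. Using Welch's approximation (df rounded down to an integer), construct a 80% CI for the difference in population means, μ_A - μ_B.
(1.39, 12.81)

Difference: x̄₁ - x̄₂ = 7.10
SE = √(s₁²/n₁ + s₂²/n₂) = √(13.7²/24 + 16.2²/23) = 4.3853
df = 43.12 → 43 (Welch–Satterthwaite, rounded down)
t* = 1.302

CI: 7.10 ± 1.302 · 4.3853 = 7.10 ± 5.71 = (1.39, 12.81)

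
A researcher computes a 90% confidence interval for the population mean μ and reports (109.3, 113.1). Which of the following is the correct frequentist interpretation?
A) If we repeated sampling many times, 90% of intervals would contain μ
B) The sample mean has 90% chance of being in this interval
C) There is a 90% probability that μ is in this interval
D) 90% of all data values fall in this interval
A

A) Correct — this is the frequentist long-run coverage interpretation.
B) Wrong — x̄ is observed and sits in the interval by construction.
C) Wrong — μ is fixed; the randomness lives in the interval, not in μ.
D) Wrong — a CI is about the parameter μ, not individual data values.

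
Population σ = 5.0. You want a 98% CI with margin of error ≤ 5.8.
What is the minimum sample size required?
n ≥ 5

For margin E ≤ 5.8:
n ≥ (z* · σ / E)²
n ≥ (2.326 · 5.0 / 5.8)²
n ≥ 4.02

Minimum n = 5 (rounding up)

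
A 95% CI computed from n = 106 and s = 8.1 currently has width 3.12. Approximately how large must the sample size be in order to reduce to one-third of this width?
n ≈ 954

CI width ∝ 1/√n
To reduce width by factor 3, need √n to grow by 3 → need 3² = 9 times as many samples.

Current: n = 106, width = 3.12
New: n = 954, width ≈ 1.03

Width reduced by factor of 3.12/1.03 = 3.03.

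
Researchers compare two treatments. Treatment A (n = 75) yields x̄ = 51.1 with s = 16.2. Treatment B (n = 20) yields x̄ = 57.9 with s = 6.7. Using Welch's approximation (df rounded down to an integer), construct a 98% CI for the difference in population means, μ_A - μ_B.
(-12.49, -1.11)

Difference: x̄₁ - x̄₂ = -6.80
SE = √(s₁²/n₁ + s₂²/n₂) = √(16.2²/75 + 6.7²/20) = 2.3966
df = 76.61 → 76 (Welch–Satterthwaite, rounded down)
t* = 2.376

CI: -6.80 ± 2.376 · 2.3966 = -6.80 ± 5.69 = (-12.49, -1.11)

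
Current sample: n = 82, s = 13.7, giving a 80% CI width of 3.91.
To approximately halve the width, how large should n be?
n ≈ 328

CI width ∝ 1/√n
To reduce width by factor 2, need √n to grow by 2 → need 2² = 4 times as many samples.

Current: n = 82, width = 3.91
New: n = 328, width ≈ 1.94

Width reduced by factor of 3.91/1.94 = 2.02.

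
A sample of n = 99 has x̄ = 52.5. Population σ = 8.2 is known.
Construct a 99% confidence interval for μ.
(50.38, 54.62)

z-interval (σ known):
z* = 2.576 for 99% confidence

Margin of error = z* · σ/√n = 2.576 · 8.2/√99 = 2.12

CI: (52.5 - 2.12, 52.5 + 2.12) = (50.38, 54.62)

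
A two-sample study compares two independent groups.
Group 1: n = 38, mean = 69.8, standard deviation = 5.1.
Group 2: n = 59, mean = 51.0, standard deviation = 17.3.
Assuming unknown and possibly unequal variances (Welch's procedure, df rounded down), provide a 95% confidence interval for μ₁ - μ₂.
(14.02, 23.58)

Difference: x̄₁ - x̄₂ = 18.80
SE = √(s₁²/n₁ + s₂²/n₂) = √(5.1²/38 + 17.3²/59) = 2.3994
df = 72.64 → 72 (Welch–Satterthwaite, rounded down)
t* = 1.993

CI: 18.80 ± 1.993 · 2.3994 = 18.80 ± 4.78 = (14.02, 23.58)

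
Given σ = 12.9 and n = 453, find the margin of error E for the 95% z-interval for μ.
Margin of error = 1.19

Margin of error = z* · σ/√n
= 1.960 · 12.9/√453
= 1.960 · 12.9/21.2838
= 1.19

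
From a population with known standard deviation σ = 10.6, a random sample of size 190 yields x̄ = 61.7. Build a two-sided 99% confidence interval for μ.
(59.72, 63.68)

z-interval (σ known):
z* = 2.576 for 99% confidence

Margin of error = z* · σ/√n = 2.576 · 10.6/√190 = 1.98

CI: (61.7 - 1.98, 61.7 + 1.98) = (59.72, 63.68)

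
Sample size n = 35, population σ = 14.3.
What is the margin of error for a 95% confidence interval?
Margin of error = 4.74

Margin of error = z* · σ/√n
= 1.960 · 14.3/√35
= 1.960 · 14.3/5.9161
= 4.74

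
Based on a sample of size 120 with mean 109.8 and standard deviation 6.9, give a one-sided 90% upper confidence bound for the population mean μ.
μ ≤ 110.61

Upper bound (one-sided):
t* = 1.289 (one-sided for 90%)
Upper bound = x̄ + t* · s/√n = 109.8 + 1.289 · 6.9/√120 = 110.61

We are 90% confident that μ ≤ 110.61.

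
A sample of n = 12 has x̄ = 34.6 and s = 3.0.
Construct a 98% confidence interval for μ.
(32.25, 36.95)

t-interval (σ unknown):
df = n - 1 = 11
t* = 2.718 for 98% confidence

Margin of error = t* · s/√n = 2.718 · 3.0/√12 = 2.35

CI: (32.25, 36.95)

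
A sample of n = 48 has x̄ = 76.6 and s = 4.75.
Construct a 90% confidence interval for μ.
(75.45, 77.75)

t-interval (σ unknown):
df = n - 1 = 47
t* = 1.678 for 90% confidence

Margin of error = t* · s/√n = 1.678 · 4.75/√48 = 1.15

CI: (75.45, 77.75)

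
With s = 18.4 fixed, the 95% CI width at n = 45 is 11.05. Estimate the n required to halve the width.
n ≈ 180

CI width ∝ 1/√n
To reduce width by factor 2, need √n to grow by 2 → need 2² = 4 times as many samples.

Current: n = 45, width = 11.05
New: n = 180, width ≈ 5.41

Width reduced by factor of 11.05/5.41 = 2.04.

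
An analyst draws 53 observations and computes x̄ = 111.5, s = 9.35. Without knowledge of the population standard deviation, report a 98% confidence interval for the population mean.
(108.42, 114.58)

t-interval (σ unknown):
df = n - 1 = 52
t* = 2.400 for 98% confidence

Margin of error = t* · s/√n = 2.400 · 9.35/√53 = 3.08

CI: (108.42, 114.58)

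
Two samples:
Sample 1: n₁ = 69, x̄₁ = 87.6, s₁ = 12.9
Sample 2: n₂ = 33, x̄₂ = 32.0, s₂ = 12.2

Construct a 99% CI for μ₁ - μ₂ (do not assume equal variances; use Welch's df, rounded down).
(48.62, 62.58)

Difference: x̄₁ - x̄₂ = 55.60
SE = √(s₁²/n₁ + s₂²/n₂) = √(12.9²/69 + 12.2²/33) = 2.6310
df = 66.43 → 66 (Welch–Satterthwaite, rounded down)
t* = 2.652

CI: 55.60 ± 2.652 · 2.6310 = 55.60 ± 6.98 = (48.62, 62.58)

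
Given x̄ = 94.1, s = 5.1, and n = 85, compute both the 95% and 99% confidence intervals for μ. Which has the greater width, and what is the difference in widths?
99% CI is wider by 0.72

df = 84
95% CI: t* = 1.989, (93.00, 95.20), width = 2 · t* · s/√n = 2.20
99% CI: t* = 2.636, (92.64, 95.56), width = 2 · t* · s/√n = 2.92

The 99% CI is wider by 2.92 - 2.20 = 0.72.
Higher confidence requires a wider interval.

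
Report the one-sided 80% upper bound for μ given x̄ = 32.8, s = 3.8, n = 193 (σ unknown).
μ ≤ 33.03

Upper bound (one-sided):
t* = 0.843 (one-sided for 80%)
Upper bound = x̄ + t* · s/√n = 32.8 + 0.843 · 3.8/√193 = 33.03

We are 80% confident that μ ≤ 33.03.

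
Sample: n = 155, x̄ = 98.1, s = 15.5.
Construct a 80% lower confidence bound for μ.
μ ≥ 97.05

Lower bound (one-sided):
t* = 0.844 (one-sided for 80%)
Lower bound = x̄ - t* · s/√n = 98.1 - 0.844 · 15.5/√155 = 97.05

We are 80% confident that μ ≥ 97.05.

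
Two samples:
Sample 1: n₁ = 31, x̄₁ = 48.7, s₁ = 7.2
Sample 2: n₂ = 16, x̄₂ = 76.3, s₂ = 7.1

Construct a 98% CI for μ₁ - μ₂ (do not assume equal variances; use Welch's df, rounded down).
(-33.00, -22.20)

Difference: x̄₁ - x̄₂ = -27.60
SE = √(s₁²/n₁ + s₂²/n₂) = √(7.2²/31 + 7.1²/16) = 2.1961
df = 30.81 → 30 (Welch–Satterthwaite, rounded down)
t* = 2.457

CI: -27.60 ± 2.457 · 2.1961 = -27.60 ± 5.40 = (-33.00, -22.20)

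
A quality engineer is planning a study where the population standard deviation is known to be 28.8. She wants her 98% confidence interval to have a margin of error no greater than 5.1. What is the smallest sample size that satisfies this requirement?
n ≥ 173

For margin E ≤ 5.1:
n ≥ (z* · σ / E)²
n ≥ (2.326 · 28.8 / 5.1)²
n ≥ 172.53

Minimum n = 173 (rounding up)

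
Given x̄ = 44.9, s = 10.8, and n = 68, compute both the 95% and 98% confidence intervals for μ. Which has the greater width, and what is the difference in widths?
98% CI is wider by 1.01

df = 67
95% CI: t* = 1.996, (42.29, 47.51), width = 2 · t* · s/√n = 5.23
98% CI: t* = 2.383, (41.78, 48.02), width = 2 · t* · s/√n = 6.24

The 98% CI is wider by 6.24 - 5.23 = 1.01.
Higher confidence requires a wider interval.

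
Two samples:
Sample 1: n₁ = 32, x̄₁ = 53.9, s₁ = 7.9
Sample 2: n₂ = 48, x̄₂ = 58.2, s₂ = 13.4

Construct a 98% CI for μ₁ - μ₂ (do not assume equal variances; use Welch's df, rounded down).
(-9.97, 1.37)

Difference: x̄₁ - x̄₂ = -4.30
SE = √(s₁²/n₁ + s₂²/n₂) = √(7.9²/32 + 13.4²/48) = 2.3856
df = 77.04 → 77 (Welch–Satterthwaite, rounded down)
t* = 2.376

CI: -4.30 ± 2.376 · 2.3856 = -4.30 ± 5.67 = (-9.97, 1.37)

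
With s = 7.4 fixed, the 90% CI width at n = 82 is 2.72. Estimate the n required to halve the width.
n ≈ 328

CI width ∝ 1/√n
To reduce width by factor 2, need √n to grow by 2 → need 2² = 4 times as many samples.

Current: n = 82, width = 2.72
New: n = 328, width ≈ 1.35

Width reduced by factor of 2.72/1.35 = 2.01.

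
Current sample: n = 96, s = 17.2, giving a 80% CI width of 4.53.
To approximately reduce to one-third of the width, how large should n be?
n ≈ 864

CI width ∝ 1/√n
To reduce width by factor 3, need √n to grow by 3 → need 3² = 9 times as many samples.

Current: n = 96, width = 4.53
New: n = 864, width ≈ 1.50

Width reduced by factor of 4.53/1.50 = 3.02.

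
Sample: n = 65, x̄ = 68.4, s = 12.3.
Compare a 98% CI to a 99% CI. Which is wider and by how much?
99% CI is wider by 0.82

df = 64
98% CI: t* = 2.386, (64.76, 72.04), width = 2 · t* · s/√n = 7.28
99% CI: t* = 2.655, (64.35, 72.45), width = 2 · t* · s/√n = 8.10

The 99% CI is wider by 8.10 - 7.28 = 0.82.
Higher confidence requires a wider interval.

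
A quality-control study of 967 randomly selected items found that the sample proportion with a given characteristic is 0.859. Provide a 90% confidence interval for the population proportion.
(0.841, 0.877)

Proportion CI:
SE = √(p̂(1-p̂)/n) = √(0.859 · 0.141 / 967) = 0.01119

z* = 1.645
Margin = z* · SE = 1.645 · 0.01119 = 0.0184

CI: 0.859 ± 0.0184 = (0.841, 0.877)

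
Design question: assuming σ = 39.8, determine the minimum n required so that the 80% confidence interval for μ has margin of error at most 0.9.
n ≥ 3215

For margin E ≤ 0.9:
n ≥ (z* · σ / E)²
n ≥ (1.282 · 39.8 / 0.9)²
n ≥ 3214.08

Minimum n = 3215 (rounding up)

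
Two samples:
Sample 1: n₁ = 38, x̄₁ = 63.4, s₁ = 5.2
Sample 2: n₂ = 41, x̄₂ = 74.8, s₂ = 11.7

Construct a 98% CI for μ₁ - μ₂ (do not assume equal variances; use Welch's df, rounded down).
(-16.22, -6.58)

Difference: x̄₁ - x̄₂ = -11.40
SE = √(s₁²/n₁ + s₂²/n₂) = √(5.2²/38 + 11.7²/41) = 2.0126
df = 56.11 → 56 (Welch–Satterthwaite, rounded down)
t* = 2.395

CI: -11.40 ± 2.395 · 2.0126 = -11.40 ± 4.82 = (-16.22, -6.58)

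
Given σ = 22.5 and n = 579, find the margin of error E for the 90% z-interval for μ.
Margin of error = 1.54

Margin of error = z* · σ/√n
= 1.645 · 22.5/√579
= 1.645 · 22.5/24.0624
= 1.54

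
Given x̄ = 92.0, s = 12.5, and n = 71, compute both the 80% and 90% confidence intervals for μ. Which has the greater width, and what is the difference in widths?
90% CI is wider by 1.11

df = 70
80% CI: t* = 1.294, (90.08, 93.92), width = 2 · t* · s/√n = 3.84
90% CI: t* = 1.667, (89.53, 94.47), width = 2 · t* · s/√n = 4.95

The 90% CI is wider by 4.95 - 3.84 = 1.11.
Higher confidence requires a wider interval.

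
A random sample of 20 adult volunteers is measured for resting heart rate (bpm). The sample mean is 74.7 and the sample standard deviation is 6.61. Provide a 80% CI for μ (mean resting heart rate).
(72.74, 76.66)

t-interval (σ unknown):
df = n - 1 = 19
t* = 1.328 for 80% confidence

Margin of error = t* · s/√n = 1.328 · 6.61/√20 = 1.96

CI: (72.74, 76.66)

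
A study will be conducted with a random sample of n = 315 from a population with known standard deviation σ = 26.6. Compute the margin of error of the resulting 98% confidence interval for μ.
Margin of error = 3.49

Margin of error = z* · σ/√n
= 2.326 · 26.6/√315
= 2.326 · 26.6/17.7482
= 3.49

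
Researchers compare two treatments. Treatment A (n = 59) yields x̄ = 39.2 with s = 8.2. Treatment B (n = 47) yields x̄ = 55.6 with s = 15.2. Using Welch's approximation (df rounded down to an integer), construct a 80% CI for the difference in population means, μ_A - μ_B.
(-19.59, -13.21)

Difference: x̄₁ - x̄₂ = -16.40
SE = √(s₁²/n₁ + s₂²/n₂) = √(8.2²/59 + 15.2²/47) = 2.4608
df = 66.95 → 66 (Welch–Satterthwaite, rounded down)
t* = 1.295

CI: -16.40 ± 1.295 · 2.4608 = -16.40 ± 3.19 = (-19.59, -13.21)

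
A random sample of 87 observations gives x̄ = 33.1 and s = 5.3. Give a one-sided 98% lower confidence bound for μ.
μ ≥ 31.92

Lower bound (one-sided):
t* = 2.085 (one-sided for 98%)
Lower bound = x̄ - t* · s/√n = 33.1 - 2.085 · 5.3/√87 = 31.92

We are 98% confident that μ ≥ 31.92.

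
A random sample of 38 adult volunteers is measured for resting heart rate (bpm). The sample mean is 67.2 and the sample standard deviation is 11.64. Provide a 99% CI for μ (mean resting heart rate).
(62.07, 72.33)

t-interval (σ unknown):
df = n - 1 = 37
t* = 2.715 for 99% confidence

Margin of error = t* · s/√n = 2.715 · 11.64/√38 = 5.13

CI: (62.07, 72.33)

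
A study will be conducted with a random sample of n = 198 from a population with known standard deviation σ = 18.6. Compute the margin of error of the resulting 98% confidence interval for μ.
Margin of error = 3.07

Margin of error = z* · σ/√n
= 2.326 · 18.6/√198
= 2.326 · 18.6/14.0712
= 3.07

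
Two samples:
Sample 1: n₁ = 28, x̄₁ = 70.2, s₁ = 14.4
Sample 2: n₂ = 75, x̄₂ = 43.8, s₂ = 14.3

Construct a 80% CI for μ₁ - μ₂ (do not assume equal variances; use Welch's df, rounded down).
(22.27, 30.53)

Difference: x̄₁ - x̄₂ = 26.40
SE = √(s₁²/n₁ + s₂²/n₂) = √(14.4²/28 + 14.3²/75) = 3.1831
df = 48.16 → 48 (Welch–Satterthwaite, rounded down)
t* = 1.299

CI: 26.40 ± 1.299 · 3.1831 = 26.40 ± 4.13 = (22.27, 30.53)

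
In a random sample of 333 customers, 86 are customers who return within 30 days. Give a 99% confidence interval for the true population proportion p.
(0.196, 0.320)

Proportion CI:
p̂ = 86/333 = 0.25826
SE = √(p̂(1-p̂)/n) = √(0.25826 · 0.74174 / 333) = 0.02398

z* = 2.576
Margin = z* · SE = 2.576 · 0.02398 = 0.0618

CI: 0.25826 ± 0.0618 = (0.196, 0.320)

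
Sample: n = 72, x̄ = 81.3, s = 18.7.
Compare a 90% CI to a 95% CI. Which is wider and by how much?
95% CI is wider by 1.44

df = 71
90% CI: t* = 1.667, (77.63, 84.97), width = 2 · t* · s/√n = 7.35
95% CI: t* = 1.994, (76.91, 85.69), width = 2 · t* · s/√n = 8.79

The 95% CI is wider by 8.79 - 7.35 = 1.44.
Higher confidence requires a wider interval.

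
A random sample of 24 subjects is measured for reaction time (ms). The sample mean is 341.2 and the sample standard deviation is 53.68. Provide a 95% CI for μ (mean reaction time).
(318.53, 363.87)

t-interval (σ unknown):
df = n - 1 = 23
t* = 2.069 for 95% confidence

Margin of error = t* · s/√n = 2.069 · 53.68/√24 = 22.67

CI: (318.53, 363.87)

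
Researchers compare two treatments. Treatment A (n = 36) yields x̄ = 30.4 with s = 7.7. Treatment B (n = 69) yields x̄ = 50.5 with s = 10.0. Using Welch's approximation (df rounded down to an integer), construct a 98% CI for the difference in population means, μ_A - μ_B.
(-24.27, -15.93)

Difference: x̄₁ - x̄₂ = -20.10
SE = √(s₁²/n₁ + s₂²/n₂) = √(7.7²/36 + 10.0²/69) = 1.7596
df = 88.45 → 88 (Welch–Satterthwaite, rounded down)
t* = 2.369

CI: -20.10 ± 2.369 · 1.7596 = -20.10 ± 4.17 = (-24.27, -15.93)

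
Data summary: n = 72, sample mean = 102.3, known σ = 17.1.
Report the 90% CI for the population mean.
(98.98, 105.62)

z-interval (σ known):
z* = 1.645 for 90% confidence

Margin of error = z* · σ/√n = 1.645 · 17.1/√72 = 3.32

CI: (102.3 - 3.32, 102.3 + 3.32) = (98.98, 105.62)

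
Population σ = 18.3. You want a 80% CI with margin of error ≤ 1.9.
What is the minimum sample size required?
n ≥ 153

For margin E ≤ 1.9:
n ≥ (z* · σ / E)²
n ≥ (1.282 · 18.3 / 1.9)²
n ≥ 152.47

Minimum n = 153 (rounding up)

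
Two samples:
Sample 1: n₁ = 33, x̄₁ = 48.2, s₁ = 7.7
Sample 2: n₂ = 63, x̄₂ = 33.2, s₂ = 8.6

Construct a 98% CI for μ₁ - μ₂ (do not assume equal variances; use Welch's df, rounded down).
(10.90, 19.10)

Difference: x̄₁ - x̄₂ = 15.00
SE = √(s₁²/n₁ + s₂²/n₂) = √(7.7²/33 + 8.6²/63) = 1.7236
df = 71.68 → 71 (Welch–Satterthwaite, rounded down)
t* = 2.380

CI: 15.00 ± 2.380 · 1.7236 = 15.00 ± 4.10 = (10.90, 19.10)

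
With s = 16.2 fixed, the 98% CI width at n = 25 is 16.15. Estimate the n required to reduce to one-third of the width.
n ≈ 225

CI width ∝ 1/√n
To reduce width by factor 3, need √n to grow by 3 → need 3² = 9 times as many samples.

Current: n = 25, width = 16.15
New: n = 225, width ≈ 5.06

Width reduced by factor of 16.15/5.06 = 3.19.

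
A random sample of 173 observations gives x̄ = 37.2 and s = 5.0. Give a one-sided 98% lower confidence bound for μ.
μ ≥ 36.41

Lower bound (one-sided):
t* = 2.069 (one-sided for 98%)
Lower bound = x̄ - t* · s/√n = 37.2 - 2.069 · 5.0/√173 = 36.41

We are 98% confident that μ ≥ 36.41.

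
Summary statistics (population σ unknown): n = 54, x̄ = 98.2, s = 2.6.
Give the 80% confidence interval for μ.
(97.74, 98.66)

t-interval (σ unknown):
df = n - 1 = 53
t* = 1.298 for 80% confidence

Margin of error = t* · s/√n = 1.298 · 2.6/√54 = 0.46

CI: (97.74, 98.66)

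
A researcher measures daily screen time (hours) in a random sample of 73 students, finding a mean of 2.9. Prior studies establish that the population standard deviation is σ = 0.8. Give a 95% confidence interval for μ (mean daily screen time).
(2.72, 3.08)

z-interval (σ known):
z* = 1.960 for 95% confidence

Margin of error = z* · σ/√n = 1.960 · 0.8/√73 = 0.18

CI: (2.9 - 0.18, 2.9 + 0.18) = (2.72, 3.08)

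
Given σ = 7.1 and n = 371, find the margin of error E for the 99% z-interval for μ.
Margin of error = 0.95

Margin of error = z* · σ/√n
= 2.576 · 7.1/√371
= 2.576 · 7.1/19.2614
= 0.95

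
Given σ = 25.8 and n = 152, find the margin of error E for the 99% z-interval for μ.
Margin of error = 5.39

Margin of error = z* · σ/√n
= 2.576 · 25.8/√152
= 2.576 · 25.8/12.3288
= 5.39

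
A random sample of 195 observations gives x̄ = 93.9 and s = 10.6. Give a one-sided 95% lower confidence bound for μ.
μ ≥ 92.65

Lower bound (one-sided):
t* = 1.653 (one-sided for 95%)
Lower bound = x̄ - t* · s/√n = 93.9 - 1.653 · 10.6/√195 = 92.65

We are 95% confident that μ ≥ 92.65.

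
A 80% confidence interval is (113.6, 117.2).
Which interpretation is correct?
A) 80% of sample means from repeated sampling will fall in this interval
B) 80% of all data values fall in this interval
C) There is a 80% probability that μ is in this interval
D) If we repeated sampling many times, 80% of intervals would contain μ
D

A) Wrong — coverage applies to intervals containing μ, not to future x̄ values.
B) Wrong — a CI is about the parameter μ, not individual data values.
C) Wrong — μ is fixed; the randomness lives in the interval, not in μ.
D) Correct — this is the frequentist long-run coverage interpretation.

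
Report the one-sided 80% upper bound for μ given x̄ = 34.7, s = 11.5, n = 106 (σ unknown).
μ ≤ 35.64

Upper bound (one-sided):
t* = 0.845 (one-sided for 80%)
Upper bound = x̄ + t* · s/√n = 34.7 + 0.845 · 11.5/√106 = 35.64

We are 80% confident that μ ≤ 35.64.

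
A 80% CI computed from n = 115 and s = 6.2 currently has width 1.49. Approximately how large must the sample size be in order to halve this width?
n ≈ 460

CI width ∝ 1/√n
To reduce width by factor 2, need √n to grow by 2 → need 2² = 4 times as many samples.

Current: n = 115, width = 1.49
New: n = 460, width ≈ 0.74

Width reduced by factor of 1.49/0.74 = 2.01.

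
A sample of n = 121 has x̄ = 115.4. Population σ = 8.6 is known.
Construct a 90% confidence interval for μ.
(114.11, 116.69)

z-interval (σ known):
z* = 1.645 for 90% confidence

Margin of error = z* · σ/√n = 1.645 · 8.6/√121 = 1.29

CI: (115.4 - 1.29, 115.4 + 1.29) = (114.11, 116.69)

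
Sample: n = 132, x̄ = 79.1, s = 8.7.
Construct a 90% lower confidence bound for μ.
μ ≥ 78.12

Lower bound (one-sided):
t* = 1.288 (one-sided for 90%)
Lower bound = x̄ - t* · s/√n = 79.1 - 1.288 · 8.7/√132 = 78.12

We are 90% confident that μ ≥ 78.12.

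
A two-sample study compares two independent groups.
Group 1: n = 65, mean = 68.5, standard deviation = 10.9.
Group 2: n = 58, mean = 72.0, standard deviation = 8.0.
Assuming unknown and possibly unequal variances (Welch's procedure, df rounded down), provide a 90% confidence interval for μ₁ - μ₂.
(-6.34, -0.66)

Difference: x̄₁ - x̄₂ = -3.50
SE = √(s₁²/n₁ + s₂²/n₂) = √(10.9²/65 + 8.0²/58) = 1.7121
df = 116.80 → 116 (Welch–Satterthwaite, rounded down)
t* = 1.658

CI: -3.50 ± 1.658 · 1.7121 = -3.50 ± 2.84 = (-6.34, -0.66)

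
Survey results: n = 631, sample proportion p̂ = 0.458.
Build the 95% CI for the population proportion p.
(0.419, 0.497)

Proportion CI:
SE = √(p̂(1-p̂)/n) = √(0.458 · 0.542 / 631) = 0.01983

z* = 1.960
Margin = z* · SE = 1.960 · 0.01983 = 0.0389

CI: 0.458 ± 0.0389 = (0.419, 0.497)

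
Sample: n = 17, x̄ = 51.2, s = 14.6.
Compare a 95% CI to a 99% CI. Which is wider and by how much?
99% CI is wider by 5.68

df = 16
95% CI: t* = 2.120, (43.69, 58.71), width = 2 · t* · s/√n = 15.01
99% CI: t* = 2.921, (40.86, 61.54), width = 2 · t* · s/√n = 20.69

The 99% CI is wider by 20.69 - 15.01 = 5.68.
Higher confidence requires a wider interval.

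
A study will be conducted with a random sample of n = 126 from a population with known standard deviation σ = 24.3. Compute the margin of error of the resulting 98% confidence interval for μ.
Margin of error = 5.04

Margin of error = z* · σ/√n
= 2.326 · 24.3/√126
= 2.326 · 24.3/11.2250
= 5.04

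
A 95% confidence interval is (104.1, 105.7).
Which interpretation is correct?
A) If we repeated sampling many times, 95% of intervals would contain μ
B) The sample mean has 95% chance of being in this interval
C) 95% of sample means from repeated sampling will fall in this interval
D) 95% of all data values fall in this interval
A

A) Correct — this is the frequentist long-run coverage interpretation.
B) Wrong — x̄ is observed and sits in the interval by construction.
C) Wrong — coverage applies to intervals containing μ, not to future x̄ values.
D) Wrong — a CI is about the parameter μ, not individual data values.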